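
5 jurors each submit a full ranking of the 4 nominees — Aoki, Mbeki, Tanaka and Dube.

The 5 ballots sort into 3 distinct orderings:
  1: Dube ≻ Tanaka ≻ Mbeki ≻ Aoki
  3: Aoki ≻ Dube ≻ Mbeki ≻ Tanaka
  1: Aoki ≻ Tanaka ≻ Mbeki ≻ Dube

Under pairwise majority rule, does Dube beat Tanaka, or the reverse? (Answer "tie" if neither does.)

Dube

Ballots ranking Dube above Tanaka: 1 + 3 = 4.
Ballots ranking Tanaka above Dube: 5 − 4 = 1.
Dube wins the head-to-head 4–1.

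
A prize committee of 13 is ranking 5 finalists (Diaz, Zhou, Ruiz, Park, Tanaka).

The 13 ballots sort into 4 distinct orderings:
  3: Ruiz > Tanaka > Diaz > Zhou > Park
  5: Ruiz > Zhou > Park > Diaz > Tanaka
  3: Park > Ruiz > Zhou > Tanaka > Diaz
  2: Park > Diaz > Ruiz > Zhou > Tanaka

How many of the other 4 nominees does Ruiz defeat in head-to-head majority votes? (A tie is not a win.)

4

Ruiz against each rival (13 jurors):
Ruiz vs Diaz: Ruiz wins 11–2.
Ruiz vs Zhou: 3+5+3+2 = 13 for Ruiz, 0 for Zhou — Ruiz by 13–0.
Ruiz vs Park: Ruiz preferred on 3+5 = 8 ballots; Ruiz wins 8–5.
Ruiz vs Tanaka: Ruiz wins 13–0.
Ruiz beats Diaz, Zhou, Park, Tanaka — 4 pairwise wins.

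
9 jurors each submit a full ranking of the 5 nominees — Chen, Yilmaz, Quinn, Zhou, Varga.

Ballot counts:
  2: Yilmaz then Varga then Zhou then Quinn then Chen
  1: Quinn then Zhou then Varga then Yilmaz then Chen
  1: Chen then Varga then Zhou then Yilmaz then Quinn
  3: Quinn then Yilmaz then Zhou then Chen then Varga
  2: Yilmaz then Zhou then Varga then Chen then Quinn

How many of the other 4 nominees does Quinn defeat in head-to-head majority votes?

1

Quinn against each rival (9 jurors):
Quinn vs Chen: 2+1+3 = 6 for Quinn, 3 for Chen — Quinn by 6–3.
Quinn vs Yilmaz: 4 to 5, Yilmaz.
Quinn vs Zhou: Zhou wins 5–4.
Quinn vs Varga: Varga wins 5–4.
Quinn beats Chen; loses to Yilmaz, Zhou, Varga — 1 pairwise win.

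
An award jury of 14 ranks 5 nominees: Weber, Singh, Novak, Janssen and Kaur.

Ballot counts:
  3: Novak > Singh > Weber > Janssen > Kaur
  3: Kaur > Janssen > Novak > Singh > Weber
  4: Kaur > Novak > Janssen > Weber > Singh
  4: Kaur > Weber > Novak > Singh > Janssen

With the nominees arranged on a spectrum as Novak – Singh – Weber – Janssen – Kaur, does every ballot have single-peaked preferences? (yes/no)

no

Axis positions: Novak=1, Singh=2, Weber=3, Janssen=4, Kaur=5.
Group 1 (peak Novak at position 1): ranking walks positions 1-2-3-4-5, expanding outward from the peak — single-peaked.
Group 2: ranking walks positions 5-4-1-2-3; Novak is ranked above Weber even though Weber lies between Novak and the peak Kaur on the axis — preferences dip and rise again. Not single-peaked.
Group 3: ranking walks positions 5-1-4-3-2; Novak is ranked above Janssen even though Janssen lies between Novak and the peak Kaur on the axis — preferences dip and rise again. Not single-peaked.
Group 4: ranking walks positions 5-3-1-2-4; Weber is ranked above Janssen even though Janssen lies between Weber and the peak Kaur on the axis — preferences dip and rise again. Not single-peaked.
Group 2 violates single-peakedness, so the profile is not single-peaked on this axis.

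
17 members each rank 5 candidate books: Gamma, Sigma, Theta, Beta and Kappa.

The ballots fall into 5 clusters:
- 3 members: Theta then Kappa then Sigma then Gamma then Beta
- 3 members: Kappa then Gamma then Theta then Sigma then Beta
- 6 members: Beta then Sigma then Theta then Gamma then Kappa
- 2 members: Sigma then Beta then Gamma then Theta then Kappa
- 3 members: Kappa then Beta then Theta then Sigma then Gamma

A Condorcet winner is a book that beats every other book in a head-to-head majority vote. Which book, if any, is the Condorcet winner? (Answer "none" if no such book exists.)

Head-to-head results (17 members):
Gamma–Sigma: Sigma 14–3.
Gamma vs Theta: Theta wins 12–5.
Gamma–Beta: Beta 11–6.
Gamma–Kappa: Kappa 9–8.
Sigma vs Theta: Theta, 9–8.
Sigma–Beta: Beta 9–8.
Sigma vs Kappa: Kappa, 9–8.
Theta vs Beta: Beta, 11–6.
Theta vs Kappa: Theta, 11–6.
Beta vs Kappa: Kappa, 9–8.
Each book drops at least one matchup (Gamma loses to Sigma; Sigma loses to Theta; Theta loses to Beta; Beta loses to Kappa; Kappa loses to Theta); the cycle Theta > Kappa > Beta > Theta rules out a Condorcet winner.

none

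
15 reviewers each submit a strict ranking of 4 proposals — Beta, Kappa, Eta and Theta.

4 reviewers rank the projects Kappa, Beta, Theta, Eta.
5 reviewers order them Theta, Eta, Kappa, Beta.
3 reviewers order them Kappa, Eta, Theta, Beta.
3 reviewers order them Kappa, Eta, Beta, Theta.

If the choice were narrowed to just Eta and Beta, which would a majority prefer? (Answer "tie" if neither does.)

Eta

Ballots ranking Eta above Beta: 5 + 3 + 3 = 11.
Ballots ranking Beta above Eta: 15 − 11 = 4.
Eta wins the head-to-head 11–4.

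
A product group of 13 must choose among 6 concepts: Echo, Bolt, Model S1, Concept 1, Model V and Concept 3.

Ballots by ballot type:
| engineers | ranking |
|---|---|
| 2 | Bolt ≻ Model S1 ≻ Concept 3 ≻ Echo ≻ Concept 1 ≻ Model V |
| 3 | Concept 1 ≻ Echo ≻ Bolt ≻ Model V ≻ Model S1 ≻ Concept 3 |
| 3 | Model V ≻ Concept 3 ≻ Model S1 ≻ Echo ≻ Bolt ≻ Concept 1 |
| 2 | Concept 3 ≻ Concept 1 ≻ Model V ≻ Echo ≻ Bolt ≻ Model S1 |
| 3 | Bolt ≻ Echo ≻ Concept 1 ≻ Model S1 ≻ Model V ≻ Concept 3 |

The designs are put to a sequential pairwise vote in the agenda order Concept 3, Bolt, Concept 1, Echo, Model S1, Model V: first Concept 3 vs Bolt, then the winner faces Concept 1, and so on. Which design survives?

Round 1: Concept 3 vs Bolt — 5–8, Bolt advances.
Round 2: Bolt vs Concept 1 — 8–5, Bolt advances.
Round 3: Bolt vs Echo — 5–8, Echo advances.
Round 4: Echo vs Model S1 — 8–5, Echo advances.
Round 5: Echo vs Model V — 8–5, Echo advances.
The agenda winner is Echo.

Echo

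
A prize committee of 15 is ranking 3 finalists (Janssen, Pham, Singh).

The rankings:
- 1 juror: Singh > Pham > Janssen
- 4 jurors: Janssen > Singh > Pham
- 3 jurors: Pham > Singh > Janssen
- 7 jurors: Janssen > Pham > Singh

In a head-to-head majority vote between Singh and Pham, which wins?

Ballots ranking Singh above Pham: 1 + 4 = 5.
Ballots ranking Pham above Singh: 15 − 5 = 10.
Pham wins the head-to-head 10–5.

Pham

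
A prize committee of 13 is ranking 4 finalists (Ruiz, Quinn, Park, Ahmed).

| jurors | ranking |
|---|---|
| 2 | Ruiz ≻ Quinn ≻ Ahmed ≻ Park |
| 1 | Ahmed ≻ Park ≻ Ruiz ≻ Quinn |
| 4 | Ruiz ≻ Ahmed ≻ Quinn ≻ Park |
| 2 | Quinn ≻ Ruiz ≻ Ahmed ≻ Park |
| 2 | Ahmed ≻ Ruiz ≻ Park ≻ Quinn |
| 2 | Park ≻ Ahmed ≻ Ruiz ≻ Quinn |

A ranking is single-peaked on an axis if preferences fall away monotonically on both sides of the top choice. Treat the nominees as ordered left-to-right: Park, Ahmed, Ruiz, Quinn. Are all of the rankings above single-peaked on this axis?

Axis positions: Park=1, Ahmed=2, Ruiz=3, Quinn=4.
Ballot type 1 (peak Ruiz at position 3): ranking walks positions 3-4-2-1, expanding outward from the peak — single-peaked.
Ballot type 2 (peak Ahmed at position 2): ranking walks positions 2-1-3-4, expanding outward from the peak — single-peaked.
Ballot type 3 (peak Ruiz at position 3): ranking walks positions 3-2-4-1, expanding outward from the peak — single-peaked.
Ballot type 4 (peak Quinn at position 4): ranking walks positions 4-3-2-1, expanding outward from the peak — single-peaked.
Ballot type 5 (peak Ahmed at position 2): ranking walks positions 2-3-1-4, expanding outward from the peak — single-peaked.
Ballot type 6 (peak Park at position 1): ranking walks positions 1-2-3-4, expanding outward from the peak — single-peaked.
Every ranking is single-peaked on this axis.

yes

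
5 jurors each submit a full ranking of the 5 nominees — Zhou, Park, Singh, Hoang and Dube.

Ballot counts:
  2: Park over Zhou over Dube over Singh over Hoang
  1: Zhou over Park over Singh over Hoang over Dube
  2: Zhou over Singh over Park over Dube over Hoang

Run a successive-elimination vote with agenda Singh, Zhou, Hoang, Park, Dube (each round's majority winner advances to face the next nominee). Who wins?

Round 1: Singh vs Zhou — 0–5, Zhou advances.
Round 2: Zhou vs Hoang — 5–0, Zhou advances.
Round 3: Zhou vs Park — 3–2, Zhou advances.
Round 4: Zhou vs Dube — 5–0, Zhou advances.
The agenda winner is Zhou.

Zhou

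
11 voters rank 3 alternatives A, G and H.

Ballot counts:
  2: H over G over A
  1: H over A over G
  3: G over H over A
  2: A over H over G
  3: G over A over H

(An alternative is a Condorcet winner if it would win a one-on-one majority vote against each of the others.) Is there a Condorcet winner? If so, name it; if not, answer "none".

G

Head-to-head results (11 voters):
A vs G: 3 to 8, G.
A vs H: A preferred on 2+3 = 5 ballots; H wins 6–5.
G vs H: G preferred on 3+3 = 6 ballots; G wins 6–5.
Only G has no losses; G is the Condorcet winner.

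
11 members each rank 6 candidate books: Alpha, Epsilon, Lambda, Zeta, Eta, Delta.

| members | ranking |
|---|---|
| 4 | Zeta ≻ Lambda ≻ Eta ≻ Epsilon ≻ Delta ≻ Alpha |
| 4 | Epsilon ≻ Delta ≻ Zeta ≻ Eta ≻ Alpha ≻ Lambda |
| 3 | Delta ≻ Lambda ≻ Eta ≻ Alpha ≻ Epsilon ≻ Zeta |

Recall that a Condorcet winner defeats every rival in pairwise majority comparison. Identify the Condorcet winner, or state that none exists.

Head-to-head results (11 members):
Alpha–Epsilon: Epsilon 8–3.
Alpha vs Lambda: Lambda wins 7–4.
Alpha–Zeta: Zeta 8–3.
Alpha vs Eta: Eta, 11–0.
Alpha vs Delta: Delta wins 11–0.
Epsilon vs Lambda: Lambda wins 7–4.
Epsilon vs Zeta: Epsilon, 7–4.
Epsilon vs Eta: Eta, 7–4.
Epsilon–Delta: Epsilon 8–3.
Lambda–Zeta: Zeta 8–3.
Lambda vs Eta: Lambda wins 7–4.
Lambda vs Delta: Delta, 7–4.
Zeta–Eta: Zeta 8–3.
Zeta vs Delta: Delta wins 7–4.
Eta vs Delta: Delta, 7–4.
Every book loses at least once (Alpha loses to Epsilon; Epsilon loses to Lambda; Lambda loses to Zeta; Zeta loses to Epsilon; Eta loses to Lambda; Delta loses to Epsilon). The majority relation contains the cycle Epsilon > Zeta > Lambda > Epsilon, so there is no Condorcet winner.

none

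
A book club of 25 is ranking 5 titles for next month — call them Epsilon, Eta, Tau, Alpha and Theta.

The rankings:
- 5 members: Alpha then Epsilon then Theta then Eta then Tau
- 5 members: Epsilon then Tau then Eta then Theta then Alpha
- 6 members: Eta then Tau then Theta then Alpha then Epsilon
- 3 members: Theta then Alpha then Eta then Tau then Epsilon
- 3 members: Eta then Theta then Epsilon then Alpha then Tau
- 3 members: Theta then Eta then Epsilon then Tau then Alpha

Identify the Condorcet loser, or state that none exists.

Head-to-head results (25 members):
Epsilon vs Eta: 5+5 = 10 for Epsilon, 15 for Eta — Eta by 15–10.
Epsilon vs Tau: 5+5+3+3 = 16 for Epsilon, 9 for Tau — Epsilon by 16–9.
Epsilon vs Alpha: Epsilon preferred on 5+3+3 = 11 ballots; Alpha wins 14–11.
Epsilon vs Theta: 10 to 15, Theta.
Eta vs Tau: Eta preferred on 5+6+3+3+3 = 20 ballots; Eta wins 20–5.
Eta vs Alpha: Eta wins 17–8.
Eta vs Theta: Eta, 14–11.
Tau vs Alpha: Tau, 14–11.
Tau vs Theta: Theta, 14–11.
Alpha vs Theta: 5 for Alpha, 20 for Theta — Theta by 20–5.
Each book has at least one pairwise win (Epsilon beats Tau; Eta beats Epsilon; Tau beats Alpha; Alpha beats Epsilon; Theta beats Epsilon) — no Condorcet loser.

none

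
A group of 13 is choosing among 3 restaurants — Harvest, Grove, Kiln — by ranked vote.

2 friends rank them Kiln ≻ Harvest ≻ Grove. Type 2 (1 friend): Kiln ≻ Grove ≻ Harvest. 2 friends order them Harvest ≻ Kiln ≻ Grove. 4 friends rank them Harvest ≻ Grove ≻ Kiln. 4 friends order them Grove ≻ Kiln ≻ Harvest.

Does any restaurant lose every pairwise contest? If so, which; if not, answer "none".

none

Head-to-head results (13 friends):
Harvest vs Grove: Harvest, 8–5.
Harvest vs Kiln: 6 to 7, Kiln.
Grove vs Kiln: 8 to 5, Grove.
Each restaurant has at least one pairwise win (Harvest beats Grove; Grove beats Kiln; Kiln beats Harvest) — no Condorcet loser.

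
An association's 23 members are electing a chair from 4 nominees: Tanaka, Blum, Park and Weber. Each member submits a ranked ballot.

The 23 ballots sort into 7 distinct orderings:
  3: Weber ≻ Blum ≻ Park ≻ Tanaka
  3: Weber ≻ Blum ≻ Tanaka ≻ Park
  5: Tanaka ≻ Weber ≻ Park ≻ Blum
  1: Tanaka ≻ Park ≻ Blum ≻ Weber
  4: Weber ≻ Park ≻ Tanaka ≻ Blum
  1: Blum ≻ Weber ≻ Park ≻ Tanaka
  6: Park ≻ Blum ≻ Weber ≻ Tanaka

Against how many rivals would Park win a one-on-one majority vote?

2

Park against each rival (23 voters):
Park vs Tanaka: 3+4+1+6 = 14 for Park, 9 for Tanaka — Park by 14–9.
Park vs Blum: 16 to 7, Park.
Park–Weber: Weber 16–7.
Park beats Tanaka, Blum; loses to Weber — 2 pairwise wins.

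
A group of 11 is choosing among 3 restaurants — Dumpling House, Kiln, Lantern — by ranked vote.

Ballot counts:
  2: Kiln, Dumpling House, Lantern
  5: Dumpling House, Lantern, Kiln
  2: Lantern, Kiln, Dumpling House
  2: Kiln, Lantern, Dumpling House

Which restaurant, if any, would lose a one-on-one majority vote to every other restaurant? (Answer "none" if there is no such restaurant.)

none

Head-to-head results (11 friends):
Dumpling House vs Kiln: Kiln wins 6–5.
Dumpling House vs Lantern: 7 to 4, Dumpling House.
Kiln–Lantern: Lantern 7–4.
Each restaurant has at least one pairwise win (Dumpling House beats Lantern; Kiln beats Dumpling House; Lantern beats Kiln) — no Condorcet loser.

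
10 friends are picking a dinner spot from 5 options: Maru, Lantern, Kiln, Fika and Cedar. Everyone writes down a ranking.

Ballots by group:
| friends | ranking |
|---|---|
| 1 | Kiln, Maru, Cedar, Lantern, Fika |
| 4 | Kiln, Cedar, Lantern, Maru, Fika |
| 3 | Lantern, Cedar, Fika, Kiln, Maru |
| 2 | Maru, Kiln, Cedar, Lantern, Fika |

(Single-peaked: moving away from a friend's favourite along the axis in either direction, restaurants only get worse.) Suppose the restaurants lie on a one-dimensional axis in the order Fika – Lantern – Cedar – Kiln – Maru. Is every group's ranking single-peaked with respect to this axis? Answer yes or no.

Axis positions: Fika=1, Lantern=2, Cedar=3, Kiln=4, Maru=5.
Group 1 (peak Kiln at position 4): ranking walks positions 4-5-3-2-1, expanding outward from the peak — single-peaked.
Group 2 (peak Kiln at position 4): ranking walks positions 4-3-2-5-1, expanding outward from the peak — single-peaked.
Group 3 (peak Lantern at position 2): ranking walks positions 2-3-1-4-5, expanding outward from the peak — single-peaked.
Group 4 (peak Maru at position 5): ranking walks positions 5-4-3-2-1, expanding outward from the peak — single-peaked.
Every ranking is single-peaked on this axis.

yes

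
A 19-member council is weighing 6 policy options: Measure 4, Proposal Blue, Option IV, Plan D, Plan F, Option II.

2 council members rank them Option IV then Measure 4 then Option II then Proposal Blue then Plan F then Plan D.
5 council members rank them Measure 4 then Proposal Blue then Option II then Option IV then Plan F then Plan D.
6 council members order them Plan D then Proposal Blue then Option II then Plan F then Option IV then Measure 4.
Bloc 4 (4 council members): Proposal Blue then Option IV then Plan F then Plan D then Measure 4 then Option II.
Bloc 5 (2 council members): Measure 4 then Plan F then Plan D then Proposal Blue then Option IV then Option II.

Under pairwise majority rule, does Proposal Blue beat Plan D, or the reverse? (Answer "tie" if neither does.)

Ballots ranking Proposal Blue above Plan D: 2 + 5 + 4 = 11.
Ballots ranking Plan D above Proposal Blue: 19 − 11 = 8.
Proposal Blue wins the head-to-head 11–8.

Proposal Blue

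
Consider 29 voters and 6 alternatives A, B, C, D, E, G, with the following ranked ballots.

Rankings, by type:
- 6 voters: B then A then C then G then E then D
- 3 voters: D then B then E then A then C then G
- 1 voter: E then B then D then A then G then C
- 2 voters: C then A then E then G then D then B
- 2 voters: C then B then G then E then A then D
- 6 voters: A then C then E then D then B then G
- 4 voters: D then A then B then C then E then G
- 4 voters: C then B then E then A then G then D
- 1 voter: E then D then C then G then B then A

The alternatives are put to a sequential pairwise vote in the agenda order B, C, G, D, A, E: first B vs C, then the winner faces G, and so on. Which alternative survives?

A

Round 1: B vs C — 14–15, C advances.
Round 2: C vs G — 28–1, C advances.
Round 3: C vs D — 20–9, C advances.
Round 4: C vs A — 9–20, A advances.
Round 5: A vs E — 18–11, A advances.
A survives the agenda.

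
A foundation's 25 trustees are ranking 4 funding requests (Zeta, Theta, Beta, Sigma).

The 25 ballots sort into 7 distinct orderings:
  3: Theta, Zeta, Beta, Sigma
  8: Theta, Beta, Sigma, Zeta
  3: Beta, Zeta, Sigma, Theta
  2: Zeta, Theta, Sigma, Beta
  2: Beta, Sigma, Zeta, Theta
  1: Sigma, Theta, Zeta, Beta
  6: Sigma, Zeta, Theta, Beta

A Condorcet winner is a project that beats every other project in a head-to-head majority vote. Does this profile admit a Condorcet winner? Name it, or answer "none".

Pairwise majorities:
Zeta vs Theta: Zeta, 13–12.
Zeta vs Beta: Beta wins 13–12.
Zeta vs Sigma: Sigma, 17–8.
Theta vs Beta: Theta, 20–5.
Theta vs Sigma: Theta preferred on 3+8+2 = 13 ballots; Theta wins 13–12.
Beta vs Sigma: 16 to 9, Beta.
No project is unbeaten: Zeta loses to Beta; Theta loses to Zeta; Beta loses to Theta; Sigma loses to Theta. In particular Zeta > Theta > Beta > Zeta is a majority cycle — no Condorcet winner exists.

none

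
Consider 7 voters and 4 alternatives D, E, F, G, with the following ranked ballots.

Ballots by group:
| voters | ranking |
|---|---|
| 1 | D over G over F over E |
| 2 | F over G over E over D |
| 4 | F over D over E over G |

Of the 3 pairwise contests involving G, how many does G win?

0

G against each rival (7 voters):
G vs D: D, 5–2.
G vs E: G is ranked higher on 1+2 = 3 ballots, E on 4. E wins 4–3.
G vs F: F, 6–1.
G beats no one; loses to D, E, F — 0 pairwise wins.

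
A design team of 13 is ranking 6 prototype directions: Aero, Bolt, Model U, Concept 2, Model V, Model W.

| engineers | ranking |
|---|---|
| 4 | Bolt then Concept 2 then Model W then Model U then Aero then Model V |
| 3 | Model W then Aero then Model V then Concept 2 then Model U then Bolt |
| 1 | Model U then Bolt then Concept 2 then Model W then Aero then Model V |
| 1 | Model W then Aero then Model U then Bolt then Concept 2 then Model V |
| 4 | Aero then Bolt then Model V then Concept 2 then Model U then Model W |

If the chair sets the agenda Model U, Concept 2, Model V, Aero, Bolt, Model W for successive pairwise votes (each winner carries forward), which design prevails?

Model W

Round 1: Model U vs Concept 2 — 2–11, Concept 2 advances.
Round 2: Concept 2 vs Model V — 6–7, Model V advances.
Round 3: Model V vs Aero — 0–13, Aero advances.
Round 4: Aero vs Bolt — 8–5, Aero advances.
Round 5: Aero vs Model W — 4–9, Model W advances.
The agenda winner is Model W.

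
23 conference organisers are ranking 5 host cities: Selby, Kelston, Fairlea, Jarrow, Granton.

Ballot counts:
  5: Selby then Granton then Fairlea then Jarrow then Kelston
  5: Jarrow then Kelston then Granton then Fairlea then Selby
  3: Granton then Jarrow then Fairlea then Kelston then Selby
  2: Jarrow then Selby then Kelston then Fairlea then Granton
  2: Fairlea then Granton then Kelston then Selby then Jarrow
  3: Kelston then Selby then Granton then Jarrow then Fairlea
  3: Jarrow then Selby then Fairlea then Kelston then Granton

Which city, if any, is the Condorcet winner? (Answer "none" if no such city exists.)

Head-to-head results (23 organisers):
Selby vs Kelston: Selby is ranked higher on 5+2+3 = 10 ballots, Kelston on 13. Kelston wins 13–10.
Selby vs Fairlea: Selby wins 13–10.
Selby vs Jarrow: Selby is ranked higher on 5+2+3 = 10 ballots, Jarrow on 13. Jarrow wins 13–10.
Selby vs Granton: 13 to 10, Selby.
Kelston vs Fairlea: 5+2+3 = 10 for Kelston, 13 for Fairlea — Fairlea by 13–10.
Kelston vs Jarrow: Kelston is ranked higher on 2+3 = 5 ballots, Jarrow on 18. Jarrow wins 18–5.
Kelston vs Granton: 5+2+3+3 = 13 for Kelston, 10 for Granton — Kelston by 13–10.
Fairlea vs Jarrow: Fairlea preferred on 5+2 = 7 ballots; Jarrow wins 16–7.
Fairlea vs Granton: 7 to 16, Granton.
Jarrow vs Granton: Jarrow preferred on 5+2+3 = 10 ballots; Granton wins 13–10.
No city is unbeaten: Selby loses to Kelston; Kelston loses to Fairlea; Fairlea loses to Selby; Jarrow loses to Granton; Granton loses to Selby. In particular Selby → Fairlea → Kelston → Selby is a majority cycle — no Condorcet winner exists.

none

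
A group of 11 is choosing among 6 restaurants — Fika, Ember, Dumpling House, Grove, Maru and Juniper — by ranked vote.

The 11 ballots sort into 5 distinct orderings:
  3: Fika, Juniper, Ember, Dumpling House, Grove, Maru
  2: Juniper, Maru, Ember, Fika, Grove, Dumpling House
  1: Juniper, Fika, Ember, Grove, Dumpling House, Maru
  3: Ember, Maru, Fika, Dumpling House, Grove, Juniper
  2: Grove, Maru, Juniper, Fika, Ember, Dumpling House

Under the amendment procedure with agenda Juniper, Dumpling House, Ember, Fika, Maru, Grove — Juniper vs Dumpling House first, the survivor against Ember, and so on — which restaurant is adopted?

Grove

Round 1: Juniper vs Dumpling House — 8–3, Juniper advances.
Round 2: Juniper vs Ember — 8–3, Juniper advances.
Round 3: Juniper vs Fika — 5–6, Fika advances.
Round 4: Fika vs Maru — 4–7, Maru advances.
Round 5: Maru vs Grove — 5–6, Grove advances.
Grove survives the agenda.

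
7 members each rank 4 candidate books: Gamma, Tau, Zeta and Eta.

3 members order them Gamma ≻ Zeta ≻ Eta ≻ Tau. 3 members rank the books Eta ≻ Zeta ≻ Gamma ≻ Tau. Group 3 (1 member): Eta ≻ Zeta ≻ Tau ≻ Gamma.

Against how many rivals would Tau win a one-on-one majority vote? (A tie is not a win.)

Tau against each rival (7 members):
Tau vs Gamma: Gamma, 6–1.
Tau vs Zeta: Tau is ranked higher on 0 ballots, Zeta on 7. Zeta wins 7–0.
Tau vs Eta: Tau preferred on 0 ballots; Eta wins 7–0.
Tau beats no one; loses to Gamma, Zeta, Eta — 0 pairwise wins.

0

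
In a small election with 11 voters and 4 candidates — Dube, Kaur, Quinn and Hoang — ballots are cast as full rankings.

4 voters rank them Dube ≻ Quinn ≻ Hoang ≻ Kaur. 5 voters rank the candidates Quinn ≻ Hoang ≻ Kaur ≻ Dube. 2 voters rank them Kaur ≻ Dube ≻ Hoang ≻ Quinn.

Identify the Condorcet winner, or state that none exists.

Pairwise majorities:
Dube vs Kaur: 4 for Dube, 7 for Kaur — Kaur by 7–4.
Dube vs Quinn: 4+2 = 6 for Dube, 5 for Quinn — Dube by 6–5.
Dube vs Hoang: 4+2 = 6 for Dube, 5 for Hoang — Dube by 6–5.
Kaur vs Quinn: Kaur preferred on 2 ballots; Quinn wins 9–2.
Kaur vs Hoang: 2 to 9, Hoang.
Quinn vs Hoang: Quinn preferred on 4+5 = 9 ballots; Quinn wins 9–2.
No candidate is unbeaten: Dube loses to Kaur; Kaur loses to Quinn; Quinn loses to Dube; Hoang loses to Dube. In particular Dube > Quinn > Kaur > Dube is a majority cycle — no Condorcet winner exists.

none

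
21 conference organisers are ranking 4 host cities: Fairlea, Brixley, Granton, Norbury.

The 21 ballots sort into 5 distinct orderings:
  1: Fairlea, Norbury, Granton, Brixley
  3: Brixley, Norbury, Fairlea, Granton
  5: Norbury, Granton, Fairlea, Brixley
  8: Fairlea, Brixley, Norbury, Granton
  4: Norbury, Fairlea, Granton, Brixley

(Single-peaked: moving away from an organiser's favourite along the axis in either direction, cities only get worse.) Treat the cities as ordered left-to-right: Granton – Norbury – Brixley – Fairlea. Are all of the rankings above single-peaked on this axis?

no

Axis positions: Granton=1, Norbury=2, Brixley=3, Fairlea=4.
Ballot type 1: ranking walks positions 4-2-1-3; Norbury is ranked above Brixley even though Brixley lies between Norbury and the peak Fairlea on the axis — preferences dip and rise again. Not single-peaked.
Ballot type 2 (peak Brixley at position 3): ranking walks positions 3-2-4-1, expanding outward from the peak — single-peaked.
Ballot type 3: ranking walks positions 2-1-4-3; Fairlea is ranked above Brixley even though Brixley lies between Fairlea and the peak Norbury on the axis — preferences dip and rise again. Not single-peaked.
Ballot type 4 (peak Fairlea at position 4): ranking walks positions 4-3-2-1, expanding outward from the peak — single-peaked.
Ballot type 5: ranking walks positions 2-4-1-3; Fairlea is ranked above Brixley even though Brixley lies between Fairlea and the peak Norbury on the axis — preferences dip and rise again. Not single-peaked.
Ballot type 1 violates single-peakedness, so the profile is not single-peaked on this axis.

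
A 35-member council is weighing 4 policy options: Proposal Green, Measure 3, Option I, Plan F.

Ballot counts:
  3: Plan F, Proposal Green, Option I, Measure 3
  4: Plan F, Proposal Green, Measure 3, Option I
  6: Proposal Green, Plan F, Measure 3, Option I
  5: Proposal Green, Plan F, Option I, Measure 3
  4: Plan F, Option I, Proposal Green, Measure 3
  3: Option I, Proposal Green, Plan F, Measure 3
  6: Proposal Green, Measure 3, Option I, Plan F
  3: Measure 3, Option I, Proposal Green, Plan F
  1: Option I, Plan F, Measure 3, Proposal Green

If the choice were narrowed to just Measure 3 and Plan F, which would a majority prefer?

Plan F

Ballots ranking Measure 3 above Plan F: 6 + 3 = 9.
Ballots ranking Plan F above Measure 3: 35 − 9 = 26.
Plan F wins the head-to-head 26–9.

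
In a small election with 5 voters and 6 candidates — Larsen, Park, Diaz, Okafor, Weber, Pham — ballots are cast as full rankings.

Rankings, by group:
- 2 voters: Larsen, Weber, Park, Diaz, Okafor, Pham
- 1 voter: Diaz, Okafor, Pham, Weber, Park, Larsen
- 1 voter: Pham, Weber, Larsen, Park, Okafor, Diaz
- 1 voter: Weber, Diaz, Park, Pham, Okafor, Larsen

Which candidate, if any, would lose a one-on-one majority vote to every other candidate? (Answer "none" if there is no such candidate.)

Pairwise majorities:
Larsen vs Park: Larsen, 3–2.
Larsen–Diaz: Larsen 3–2.
Larsen vs Okafor: Larsen wins 3–2.
Larsen vs Weber: Weber wins 3–2.
Larsen vs Pham: Larsen is ranked higher on 2 ballots, Pham on 3. Pham wins 3–2.
Park vs Diaz: 3 to 2, Park.
Park vs Okafor: Park preferred on 2+1+1 = 4 ballots; Park wins 4–1.
Park vs Weber: Weber, 5–0.
Park vs Pham: Park wins 3–2.
Diaz vs Okafor: Diaz preferred on 2+1+1 = 4 ballots; Diaz wins 4–1.
Diaz vs Weber: Weber, 4–1.
Diaz vs Pham: Diaz is ranked higher on 2+1+1 = 4 ballots, Pham on 1. Diaz wins 4–1.
Okafor vs Weber: Weber, 4–1.
Okafor vs Pham: 2+1 = 3 for Okafor, 2 for Pham — Okafor by 3–2.
Weber–Pham: Weber 3–2.
Each candidate has at least one pairwise win (Larsen beats Park; Park beats Diaz; Diaz beats Okafor; Okafor beats Pham; Weber beats Larsen; Pham beats Larsen) — no Condorcet loser.

none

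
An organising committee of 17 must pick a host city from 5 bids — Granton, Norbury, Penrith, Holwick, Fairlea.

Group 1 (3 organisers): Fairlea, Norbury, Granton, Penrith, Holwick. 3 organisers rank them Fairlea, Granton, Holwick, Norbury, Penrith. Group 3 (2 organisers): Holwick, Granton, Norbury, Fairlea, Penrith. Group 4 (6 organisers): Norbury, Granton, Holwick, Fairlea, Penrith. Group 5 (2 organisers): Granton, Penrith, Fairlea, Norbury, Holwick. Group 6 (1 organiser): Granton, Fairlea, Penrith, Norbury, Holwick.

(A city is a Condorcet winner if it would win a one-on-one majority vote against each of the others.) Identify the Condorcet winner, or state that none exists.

none

Pairwise majorities:
Granton vs Norbury: Granton is ranked higher on 3+2+2+1 = 8 ballots, Norbury on 9. Norbury wins 9–8.
Granton vs Penrith: 17 to 0, Granton.
Granton vs Holwick: 3+3+6+2+1 = 15 for Granton, 2 for Holwick — Granton by 15–2.
Granton vs Fairlea: Granton preferred on 2+6+2+1 = 11 ballots; Granton wins 11–6.
Norbury vs Penrith: 14 to 3, Norbury.
Norbury vs Holwick: 12 to 5, Norbury.
Norbury vs Fairlea: 2+6 = 8 for Norbury, 9 for Fairlea — Fairlea by 9–8.
Penrith vs Holwick: Penrith preferred on 3+2+1 = 6 ballots; Holwick wins 11–6.
Penrith vs Fairlea: Penrith is ranked higher on 2 ballots, Fairlea on 15. Fairlea wins 15–2.
Holwick vs Fairlea: Holwick is ranked higher on 2+6 = 8 ballots, Fairlea on 9. Fairlea wins 9–8.
No city is unbeaten: Granton loses to Norbury; Norbury loses to Fairlea; Penrith loses to Granton; Holwick loses to Granton; Fairlea loses to Granton. In particular Granton beats Fairlea beats Norbury beats Granton is a majority cycle — no Condorcet winner exists.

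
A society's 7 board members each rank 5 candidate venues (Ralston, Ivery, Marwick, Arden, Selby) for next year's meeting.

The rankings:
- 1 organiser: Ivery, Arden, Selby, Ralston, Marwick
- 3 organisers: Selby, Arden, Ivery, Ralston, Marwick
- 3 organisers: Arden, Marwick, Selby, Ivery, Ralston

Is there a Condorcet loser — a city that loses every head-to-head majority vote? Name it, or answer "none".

Marwick

Head-to-head results (7 organisers):
Ralston vs Ivery: 0 to 7, Ivery.
Ralston vs Marwick: Ralston, 4–3.
Ralston vs Arden: Arden, 7–0.
Ralston vs Selby: Ralston preferred on 0 ballots; Selby wins 7–0.
Ivery vs Marwick: Ivery preferred on 1+3 = 4 ballots; Ivery wins 4–3.
Ivery vs Arden: Arden wins 6–1.
Ivery vs Selby: Selby wins 6–1.
Marwick–Arden: Arden 7–0.
Marwick vs Selby: 3 for Marwick, 4 for Selby — Selby by 4–3.
Arden vs Selby: Arden, 4–3.
Marwick is beaten in every head-to-head and is the Condorcet loser.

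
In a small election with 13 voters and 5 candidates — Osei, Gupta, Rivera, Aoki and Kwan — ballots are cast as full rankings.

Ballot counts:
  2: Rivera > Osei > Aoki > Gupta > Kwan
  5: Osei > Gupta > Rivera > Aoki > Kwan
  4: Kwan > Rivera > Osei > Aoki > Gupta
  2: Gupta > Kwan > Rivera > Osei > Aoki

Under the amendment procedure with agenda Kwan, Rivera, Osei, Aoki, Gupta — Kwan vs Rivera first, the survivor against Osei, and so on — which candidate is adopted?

Gupta

Round 1: Kwan vs Rivera — 6–7, Rivera advances.
Round 2: Rivera vs Osei — 8–5, Rivera advances.
Round 3: Rivera vs Aoki — 13–0, Rivera advances.
Round 4: Rivera vs Gupta — 6–7, Gupta advances.
The agenda winner is Gupta.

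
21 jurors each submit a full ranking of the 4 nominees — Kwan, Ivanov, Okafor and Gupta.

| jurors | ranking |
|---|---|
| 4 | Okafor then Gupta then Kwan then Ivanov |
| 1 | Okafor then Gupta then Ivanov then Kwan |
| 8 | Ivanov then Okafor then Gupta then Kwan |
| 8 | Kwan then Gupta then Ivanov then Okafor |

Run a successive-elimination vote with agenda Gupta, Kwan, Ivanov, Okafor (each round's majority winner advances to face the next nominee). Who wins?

Round 1: Gupta vs Kwan — 13–8, Gupta advances.
Round 2: Gupta vs Ivanov — 13–8, Gupta advances.
Round 3: Gupta vs Okafor — 8–13, Okafor advances.
Okafor survives the agenda.

Okafor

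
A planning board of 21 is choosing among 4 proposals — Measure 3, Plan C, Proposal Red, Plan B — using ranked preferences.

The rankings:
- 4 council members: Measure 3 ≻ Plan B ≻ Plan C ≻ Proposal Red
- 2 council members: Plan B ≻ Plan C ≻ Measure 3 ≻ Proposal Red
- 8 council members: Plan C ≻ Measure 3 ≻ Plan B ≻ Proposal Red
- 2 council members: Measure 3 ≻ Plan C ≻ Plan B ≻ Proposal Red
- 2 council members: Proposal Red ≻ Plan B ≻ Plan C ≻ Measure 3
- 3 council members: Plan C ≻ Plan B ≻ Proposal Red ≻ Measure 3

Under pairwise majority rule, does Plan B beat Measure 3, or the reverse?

Measure 3

Ballots ranking Plan B above Measure 3: 2 + 2 + 3 = 7.
Ballots ranking Measure 3 above Plan B: 21 − 7 = 14.
Measure 3 wins the head-to-head 14–7.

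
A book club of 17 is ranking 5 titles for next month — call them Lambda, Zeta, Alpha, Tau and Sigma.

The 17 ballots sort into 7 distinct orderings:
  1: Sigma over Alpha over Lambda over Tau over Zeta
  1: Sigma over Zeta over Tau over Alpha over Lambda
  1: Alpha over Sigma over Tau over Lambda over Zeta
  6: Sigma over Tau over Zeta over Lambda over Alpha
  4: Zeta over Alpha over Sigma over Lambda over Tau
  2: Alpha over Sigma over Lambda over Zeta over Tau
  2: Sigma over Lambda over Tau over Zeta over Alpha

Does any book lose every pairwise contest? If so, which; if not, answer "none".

none

Pairwise majorities:
Lambda vs Zeta: Zeta, 11–6.
Lambda vs Alpha: 6+2 = 8 for Lambda, 9 for Alpha — Alpha by 9–8.
Lambda vs Tau: 1+4+2+2 = 9 for Lambda, 8 for Tau — Lambda by 9–8.
Lambda–Sigma: Sigma 17–0.
Zeta vs Alpha: Zeta is ranked higher on 1+6+4+2 = 13 ballots, Alpha on 4. Zeta wins 13–4.
Zeta vs Tau: 7 to 10, Tau.
Zeta vs Sigma: 4 for Zeta, 13 for Sigma — Sigma by 13–4.
Alpha vs Tau: Alpha is ranked higher on 1+1+4+2 = 8 ballots, Tau on 9. Tau wins 9–8.
Alpha vs Sigma: Sigma, 10–7.
Tau vs Sigma: Tau is ranked higher on 0 ballots, Sigma on 17. Sigma wins 17–0.
Every book wins at least one matchup (Lambda beats Tau; Zeta beats Lambda; Alpha beats Lambda; Tau beats Zeta; Sigma beats Lambda), so there is no Condorcet loser.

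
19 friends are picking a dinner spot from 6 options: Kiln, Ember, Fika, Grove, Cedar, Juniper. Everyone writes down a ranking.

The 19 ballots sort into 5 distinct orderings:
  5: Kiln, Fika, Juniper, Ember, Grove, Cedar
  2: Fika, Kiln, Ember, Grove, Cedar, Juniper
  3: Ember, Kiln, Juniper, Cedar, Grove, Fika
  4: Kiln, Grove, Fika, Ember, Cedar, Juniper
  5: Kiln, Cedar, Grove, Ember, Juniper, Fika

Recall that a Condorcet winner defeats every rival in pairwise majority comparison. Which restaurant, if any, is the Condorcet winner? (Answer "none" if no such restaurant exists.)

Kiln

Head-to-head results (19 friends):
Kiln vs Ember: Kiln is ranked higher on 5+2+4+5 = 16 ballots, Ember on 3. Kiln wins 16–3.
Kiln vs Fika: 17 to 2, Kiln.
Kiln vs Grove: 19 to 0, Kiln.
Kiln vs Cedar: 5+2+3+4+5 = 19 for Kiln, 0 for Cedar — Kiln by 19–0.
Kiln vs Juniper: Kiln is ranked higher on 5+2+3+4+5 = 19 ballots, Juniper on 0. Kiln wins 19–0.
Ember vs Fika: Ember is ranked higher on 3+5 = 8 ballots, Fika on 11. Fika wins 11–8.
Ember vs Grove: Ember preferred on 5+2+3 = 10 ballots; Ember wins 10–9.
Ember vs Cedar: 5+2+3+4 = 14 for Ember, 5 for Cedar — Ember by 14–5.
Ember vs Juniper: 2+3+4+5 = 14 for Ember, 5 for Juniper — Ember by 14–5.
Fika vs Grove: Fika preferred on 5+2 = 7 ballots; Grove wins 12–7.
Fika vs Cedar: 11 to 8, Fika.
Fika vs Juniper: Fika is ranked higher on 5+2+4 = 11 ballots, Juniper on 8. Fika wins 11–8.
Grove vs Cedar: 11 to 8, Grove.
Grove vs Juniper: 2+4+5 = 11 for Grove, 8 for Juniper — Grove by 11–8.
Cedar vs Juniper: 11 to 8, Cedar.
Only Kiln has no losses; Kiln is the Condorcet winner.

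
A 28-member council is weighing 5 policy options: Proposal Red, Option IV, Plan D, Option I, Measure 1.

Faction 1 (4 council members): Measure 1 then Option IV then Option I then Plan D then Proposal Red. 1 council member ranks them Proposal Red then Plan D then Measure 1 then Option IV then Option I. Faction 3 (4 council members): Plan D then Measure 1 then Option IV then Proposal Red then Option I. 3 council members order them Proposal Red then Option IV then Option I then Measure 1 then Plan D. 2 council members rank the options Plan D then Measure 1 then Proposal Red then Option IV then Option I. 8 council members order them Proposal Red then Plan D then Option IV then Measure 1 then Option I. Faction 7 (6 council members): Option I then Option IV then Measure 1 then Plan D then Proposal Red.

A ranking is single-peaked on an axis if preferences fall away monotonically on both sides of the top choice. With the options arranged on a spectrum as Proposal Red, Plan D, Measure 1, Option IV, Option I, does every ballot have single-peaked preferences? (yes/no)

no

Axis positions: Proposal Red=1, Plan D=2, Measure 1=3, Option IV=4, Option I=5.
Faction 1 (peak Measure 1 at position 3): ranking walks positions 3-4-5-2-1, expanding outward from the peak — single-peaked.
Faction 2 (peak Proposal Red at position 1): ranking walks positions 1-2-3-4-5, expanding outward from the peak — single-peaked.
Faction 3 (peak Plan D at position 2): ranking walks positions 2-3-4-1-5, expanding outward from the peak — single-peaked.
Faction 4: ranking walks positions 1-4-5-3-2; Option IV is ranked above Plan D even though Plan D lies between Option IV and the peak Proposal Red on the axis — preferences dip and rise again. Not single-peaked.
Faction 5 (peak Plan D at position 2): ranking walks positions 2-3-1-4-5, expanding outward from the peak — single-peaked.
Faction 6: ranking walks positions 1-2-4-3-5; Option IV is ranked above Measure 1 even though Measure 1 lies between Option IV and the peak Proposal Red on the axis — preferences dip and rise again. Not single-peaked.
Faction 7 (peak Option I at position 5): ranking walks positions 5-4-3-2-1, expanding outward from the peak — single-peaked.
Faction 4 violates single-peakedness, so the profile is not single-peaked on this axis.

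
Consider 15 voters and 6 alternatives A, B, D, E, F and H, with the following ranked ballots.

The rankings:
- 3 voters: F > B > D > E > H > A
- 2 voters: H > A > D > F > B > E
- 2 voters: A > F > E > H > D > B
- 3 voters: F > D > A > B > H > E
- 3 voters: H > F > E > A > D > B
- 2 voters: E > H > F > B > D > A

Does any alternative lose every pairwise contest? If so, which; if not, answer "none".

none

Pairwise majorities:
A vs B: 2+2+3+3 = 10 for A, 5 for B — A by 10–5.
A vs D: A is ranked higher on 2+2+3 = 7 ballots, D on 8. D wins 8–7.
A vs E: A is ranked higher on 2+2+3 = 7 ballots, E on 8. E wins 8–7.
A vs F: 4 to 11, F.
A vs H: H, 10–5.
B vs D: B is ranked higher on 3+2 = 5 ballots, D on 10. D wins 10–5.
B vs E: 8 to 7, B.
B vs F: 0 to 15, F.
B vs H: H wins 9–6.
D vs E: D, 8–7.
D–F: F 13–2.
D vs H: 3+3 = 6 for D, 9 for H — H by 9–6.
E vs F: E is ranked higher on 2 ballots, F on 13. F wins 13–2.
E vs H: 3+2+2 = 7 for E, 8 for H — H by 8–7.
F vs H: F is ranked higher on 3+2+3 = 8 ballots, H on 7. F wins 8–7.
Each alternative has at least one pairwise win (A beats B; B beats E; D beats A; E beats A; F beats A; H beats A) — no Condorcet loser.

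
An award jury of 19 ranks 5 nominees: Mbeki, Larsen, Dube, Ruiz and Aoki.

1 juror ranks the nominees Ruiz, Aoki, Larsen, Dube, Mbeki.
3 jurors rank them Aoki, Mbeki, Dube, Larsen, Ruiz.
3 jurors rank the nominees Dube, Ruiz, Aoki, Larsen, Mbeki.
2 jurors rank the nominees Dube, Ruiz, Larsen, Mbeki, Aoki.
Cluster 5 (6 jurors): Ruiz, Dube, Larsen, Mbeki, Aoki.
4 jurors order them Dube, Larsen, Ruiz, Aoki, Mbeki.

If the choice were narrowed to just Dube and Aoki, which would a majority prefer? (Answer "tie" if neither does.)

Dube

Ballots ranking Dube above Aoki: 3 + 2 + 6 + 4 = 15.
Ballots ranking Aoki above Dube: 19 − 15 = 4.
Dube wins the head-to-head 15–4.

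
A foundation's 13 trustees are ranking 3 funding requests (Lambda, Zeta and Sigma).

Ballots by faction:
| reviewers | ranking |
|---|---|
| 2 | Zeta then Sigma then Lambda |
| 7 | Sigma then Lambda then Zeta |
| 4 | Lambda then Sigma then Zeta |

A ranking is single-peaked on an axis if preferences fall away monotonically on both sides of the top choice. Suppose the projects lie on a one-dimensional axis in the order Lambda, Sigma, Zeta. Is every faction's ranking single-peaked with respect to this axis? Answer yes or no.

yes

Axis positions: Lambda=1, Sigma=2, Zeta=3.
Faction 1 (peak Zeta at position 3): ranking walks positions 3-2-1, expanding outward from the peak — single-peaked.
Faction 2 (peak Sigma at position 2): ranking walks positions 2-1-3, expanding outward from the peak — single-peaked.
Faction 3 (peak Lambda at position 1): ranking walks positions 1-2-3, expanding outward from the peak — single-peaked.
Every ranking is single-peaked on this axis.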